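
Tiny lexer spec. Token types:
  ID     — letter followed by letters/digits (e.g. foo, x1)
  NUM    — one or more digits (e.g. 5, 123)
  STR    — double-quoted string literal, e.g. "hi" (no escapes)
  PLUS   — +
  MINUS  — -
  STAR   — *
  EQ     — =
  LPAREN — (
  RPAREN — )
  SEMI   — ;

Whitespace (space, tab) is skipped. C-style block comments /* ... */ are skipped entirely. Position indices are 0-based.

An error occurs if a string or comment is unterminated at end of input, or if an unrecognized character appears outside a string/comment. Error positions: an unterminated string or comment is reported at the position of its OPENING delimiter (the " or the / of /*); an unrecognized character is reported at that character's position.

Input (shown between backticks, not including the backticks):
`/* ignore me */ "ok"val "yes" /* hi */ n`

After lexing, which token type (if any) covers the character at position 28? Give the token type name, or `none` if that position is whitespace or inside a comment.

pos=0: enter COMMENT mode (saw '/*')
exit COMMENT mode (now at pos=15)
pos=16: enter STRING mode
pos=16: emit STR "ok" (now at pos=20)
pos=20: emit ID 'val' (now at pos=23)
pos=24: enter STRING mode
pos=24: emit STR "yes" (now at pos=29)
pos=30: enter COMMENT mode (saw '/*')
exit COMMENT mode (now at pos=38)
pos=39: emit ID 'n' (now at pos=40)
DONE. 4 tokens: [STR, ID, STR, ID]
Position 28: char is '"' -> STR

Answer: STR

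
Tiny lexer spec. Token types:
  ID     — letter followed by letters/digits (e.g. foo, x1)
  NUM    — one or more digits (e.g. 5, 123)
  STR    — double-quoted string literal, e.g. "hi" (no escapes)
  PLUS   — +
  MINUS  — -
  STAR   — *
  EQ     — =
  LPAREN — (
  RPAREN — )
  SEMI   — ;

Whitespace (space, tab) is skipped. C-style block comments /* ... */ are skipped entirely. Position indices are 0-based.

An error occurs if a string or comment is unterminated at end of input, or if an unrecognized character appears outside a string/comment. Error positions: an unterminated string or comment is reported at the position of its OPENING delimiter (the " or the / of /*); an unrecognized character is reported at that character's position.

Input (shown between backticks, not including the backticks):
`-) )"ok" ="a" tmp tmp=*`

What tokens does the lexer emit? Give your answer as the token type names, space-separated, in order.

pos=0: emit MINUS '-'
pos=1: emit RPAREN ')'
pos=3: emit RPAREN ')'
pos=4: enter STRING mode
pos=4: emit STR "ok" (now at pos=8)
pos=9: emit EQ '='
pos=10: enter STRING mode
pos=10: emit STR "a" (now at pos=13)
pos=14: emit ID 'tmp' (now at pos=17)
pos=18: emit ID 'tmp' (now at pos=21)
pos=21: emit EQ '='
pos=22: emit STAR '*'
DONE. 10 tokens: [MINUS, RPAREN, RPAREN, STR, EQ, STR, ID, ID, EQ, STAR]

Answer: MINUS RPAREN RPAREN STR EQ STR ID ID EQ STAR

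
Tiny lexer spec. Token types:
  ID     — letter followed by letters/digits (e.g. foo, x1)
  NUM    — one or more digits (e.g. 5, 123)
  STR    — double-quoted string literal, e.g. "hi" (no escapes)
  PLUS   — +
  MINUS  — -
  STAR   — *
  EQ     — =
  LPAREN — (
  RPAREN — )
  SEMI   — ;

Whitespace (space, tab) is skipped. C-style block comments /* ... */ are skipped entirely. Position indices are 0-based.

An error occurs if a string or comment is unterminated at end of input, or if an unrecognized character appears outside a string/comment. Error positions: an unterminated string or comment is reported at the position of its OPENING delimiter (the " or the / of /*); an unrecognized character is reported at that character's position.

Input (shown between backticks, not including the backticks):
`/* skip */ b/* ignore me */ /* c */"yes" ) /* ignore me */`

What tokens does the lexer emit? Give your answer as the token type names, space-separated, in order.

Answer: ID STR RPAREN

Derivation:
pos=0: enter COMMENT mode (saw '/*')
exit COMMENT mode (now at pos=10)
pos=11: emit ID 'b' (now at pos=12)
pos=12: enter COMMENT mode (saw '/*')
exit COMMENT mode (now at pos=27)
pos=28: enter COMMENT mode (saw '/*')
exit COMMENT mode (now at pos=35)
pos=35: enter STRING mode
pos=35: emit STR "yes" (now at pos=40)
pos=41: emit RPAREN ')'
pos=43: enter COMMENT mode (saw '/*')
exit COMMENT mode (now at pos=58)
DONE. 3 tokens: [ID, STR, RPAREN]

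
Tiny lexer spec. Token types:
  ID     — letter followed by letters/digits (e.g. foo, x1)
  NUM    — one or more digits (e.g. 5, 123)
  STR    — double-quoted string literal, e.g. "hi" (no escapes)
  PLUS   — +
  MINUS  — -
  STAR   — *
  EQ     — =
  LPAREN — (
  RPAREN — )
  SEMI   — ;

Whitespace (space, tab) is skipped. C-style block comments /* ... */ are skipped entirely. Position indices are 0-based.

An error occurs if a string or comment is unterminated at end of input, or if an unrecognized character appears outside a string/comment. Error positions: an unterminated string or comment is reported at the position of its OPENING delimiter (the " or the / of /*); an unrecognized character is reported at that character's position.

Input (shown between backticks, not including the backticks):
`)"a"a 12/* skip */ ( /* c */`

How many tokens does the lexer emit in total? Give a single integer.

pos=0: emit RPAREN ')'
pos=1: enter STRING mode
pos=1: emit STR "a" (now at pos=4)
pos=4: emit ID 'a' (now at pos=5)
pos=6: emit NUM '12' (now at pos=8)
pos=8: enter COMMENT mode (saw '/*')
exit COMMENT mode (now at pos=18)
pos=19: emit LPAREN '('
pos=21: enter COMMENT mode (saw '/*')
exit COMMENT mode (now at pos=28)
DONE. 5 tokens: [RPAREN, STR, ID, NUM, LPAREN]

Answer: 5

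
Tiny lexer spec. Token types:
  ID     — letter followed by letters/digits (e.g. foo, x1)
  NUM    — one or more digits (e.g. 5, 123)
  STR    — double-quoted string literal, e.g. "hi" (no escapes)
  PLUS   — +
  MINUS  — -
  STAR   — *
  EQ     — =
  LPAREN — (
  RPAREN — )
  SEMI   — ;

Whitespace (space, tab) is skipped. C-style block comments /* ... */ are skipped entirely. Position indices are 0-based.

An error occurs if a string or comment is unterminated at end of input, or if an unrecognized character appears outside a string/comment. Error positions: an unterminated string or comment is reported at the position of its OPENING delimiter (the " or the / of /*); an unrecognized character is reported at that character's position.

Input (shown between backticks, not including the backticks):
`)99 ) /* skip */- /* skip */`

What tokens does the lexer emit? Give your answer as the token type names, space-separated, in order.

Answer: RPAREN NUM RPAREN MINUS

Derivation:
pos=0: emit RPAREN ')'
pos=1: emit NUM '99' (now at pos=3)
pos=4: emit RPAREN ')'
pos=6: enter COMMENT mode (saw '/*')
exit COMMENT mode (now at pos=16)
pos=16: emit MINUS '-'
pos=18: enter COMMENT mode (saw '/*')
exit COMMENT mode (now at pos=28)
DONE. 4 tokens: [RPAREN, NUM, RPAREN, MINUS]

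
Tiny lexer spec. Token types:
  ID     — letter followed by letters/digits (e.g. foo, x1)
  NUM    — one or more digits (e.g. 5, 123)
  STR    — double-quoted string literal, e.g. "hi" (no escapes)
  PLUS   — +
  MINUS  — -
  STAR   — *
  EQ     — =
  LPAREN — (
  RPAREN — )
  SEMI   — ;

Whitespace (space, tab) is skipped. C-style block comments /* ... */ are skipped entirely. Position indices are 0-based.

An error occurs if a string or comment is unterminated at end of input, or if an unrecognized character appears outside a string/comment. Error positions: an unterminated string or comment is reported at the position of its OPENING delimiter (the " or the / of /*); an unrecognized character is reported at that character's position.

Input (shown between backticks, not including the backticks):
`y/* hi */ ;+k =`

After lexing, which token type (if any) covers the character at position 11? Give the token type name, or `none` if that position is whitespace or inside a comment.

Answer: PLUS

Derivation:
pos=0: emit ID 'y' (now at pos=1)
pos=1: enter COMMENT mode (saw '/*')
exit COMMENT mode (now at pos=9)
pos=10: emit SEMI ';'
pos=11: emit PLUS '+'
pos=12: emit ID 'k' (now at pos=13)
pos=14: emit EQ '='
DONE. 5 tokens: [ID, SEMI, PLUS, ID, EQ]
Position 11: char is '+' -> PLUS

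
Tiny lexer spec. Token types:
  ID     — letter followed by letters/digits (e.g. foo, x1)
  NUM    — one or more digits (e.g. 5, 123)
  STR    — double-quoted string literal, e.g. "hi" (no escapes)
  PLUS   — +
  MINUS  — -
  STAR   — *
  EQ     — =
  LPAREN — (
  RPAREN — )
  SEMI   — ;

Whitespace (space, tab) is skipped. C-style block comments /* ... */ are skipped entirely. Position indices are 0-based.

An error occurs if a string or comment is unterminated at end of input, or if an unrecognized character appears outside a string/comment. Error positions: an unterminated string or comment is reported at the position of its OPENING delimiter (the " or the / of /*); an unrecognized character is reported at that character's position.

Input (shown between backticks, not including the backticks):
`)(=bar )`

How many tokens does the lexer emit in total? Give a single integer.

Answer: 5

Derivation:
pos=0: emit RPAREN ')'
pos=1: emit LPAREN '('
pos=2: emit EQ '='
pos=3: emit ID 'bar' (now at pos=6)
pos=7: emit RPAREN ')'
DONE. 5 tokens: [RPAREN, LPAREN, EQ, ID, RPAREN]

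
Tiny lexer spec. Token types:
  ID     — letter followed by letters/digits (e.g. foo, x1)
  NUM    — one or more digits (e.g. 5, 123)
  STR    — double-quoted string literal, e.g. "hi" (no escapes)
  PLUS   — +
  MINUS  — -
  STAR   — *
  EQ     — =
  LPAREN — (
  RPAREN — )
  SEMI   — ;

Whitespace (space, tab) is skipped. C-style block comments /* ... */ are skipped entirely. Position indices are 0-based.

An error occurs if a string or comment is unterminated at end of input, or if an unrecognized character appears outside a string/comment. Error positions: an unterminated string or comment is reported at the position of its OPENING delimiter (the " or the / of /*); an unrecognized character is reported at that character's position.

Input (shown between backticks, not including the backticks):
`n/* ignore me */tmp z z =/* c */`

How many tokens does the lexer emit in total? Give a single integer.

Answer: 5

Derivation:
pos=0: emit ID 'n' (now at pos=1)
pos=1: enter COMMENT mode (saw '/*')
exit COMMENT mode (now at pos=16)
pos=16: emit ID 'tmp' (now at pos=19)
pos=20: emit ID 'z' (now at pos=21)
pos=22: emit ID 'z' (now at pos=23)
pos=24: emit EQ '='
pos=25: enter COMMENT mode (saw '/*')
exit COMMENT mode (now at pos=32)
DONE. 5 tokens: [ID, ID, ID, ID, EQ]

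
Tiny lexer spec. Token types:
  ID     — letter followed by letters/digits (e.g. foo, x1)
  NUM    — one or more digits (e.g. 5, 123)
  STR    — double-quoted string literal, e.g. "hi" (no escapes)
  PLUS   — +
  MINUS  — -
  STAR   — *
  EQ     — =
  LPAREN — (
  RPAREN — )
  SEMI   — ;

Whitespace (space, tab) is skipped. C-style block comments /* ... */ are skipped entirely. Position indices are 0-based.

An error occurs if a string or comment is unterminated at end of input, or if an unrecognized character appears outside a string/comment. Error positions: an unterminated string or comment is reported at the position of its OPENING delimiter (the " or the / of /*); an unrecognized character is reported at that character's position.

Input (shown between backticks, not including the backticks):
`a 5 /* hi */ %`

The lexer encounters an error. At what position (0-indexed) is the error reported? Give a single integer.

pos=0: emit ID 'a' (now at pos=1)
pos=2: emit NUM '5' (now at pos=3)
pos=4: enter COMMENT mode (saw '/*')
exit COMMENT mode (now at pos=12)
pos=13: ERROR — unrecognized char '%'

Answer: 13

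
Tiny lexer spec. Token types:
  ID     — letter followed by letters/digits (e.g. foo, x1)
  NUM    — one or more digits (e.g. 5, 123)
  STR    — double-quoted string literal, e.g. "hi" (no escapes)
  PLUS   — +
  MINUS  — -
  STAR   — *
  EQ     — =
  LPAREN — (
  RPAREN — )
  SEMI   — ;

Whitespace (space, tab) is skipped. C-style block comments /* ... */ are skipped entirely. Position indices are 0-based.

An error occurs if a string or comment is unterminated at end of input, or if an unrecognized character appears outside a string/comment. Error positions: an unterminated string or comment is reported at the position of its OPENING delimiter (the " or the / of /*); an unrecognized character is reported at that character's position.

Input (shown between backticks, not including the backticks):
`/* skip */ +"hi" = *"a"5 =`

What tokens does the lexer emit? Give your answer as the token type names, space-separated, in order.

pos=0: enter COMMENT mode (saw '/*')
exit COMMENT mode (now at pos=10)
pos=11: emit PLUS '+'
pos=12: enter STRING mode
pos=12: emit STR "hi" (now at pos=16)
pos=17: emit EQ '='
pos=19: emit STAR '*'
pos=20: enter STRING mode
pos=20: emit STR "a" (now at pos=23)
pos=23: emit NUM '5' (now at pos=24)
pos=25: emit EQ '='
DONE. 7 tokens: [PLUS, STR, EQ, STAR, STR, NUM, EQ]

Answer: PLUS STR EQ STAR STR NUM EQ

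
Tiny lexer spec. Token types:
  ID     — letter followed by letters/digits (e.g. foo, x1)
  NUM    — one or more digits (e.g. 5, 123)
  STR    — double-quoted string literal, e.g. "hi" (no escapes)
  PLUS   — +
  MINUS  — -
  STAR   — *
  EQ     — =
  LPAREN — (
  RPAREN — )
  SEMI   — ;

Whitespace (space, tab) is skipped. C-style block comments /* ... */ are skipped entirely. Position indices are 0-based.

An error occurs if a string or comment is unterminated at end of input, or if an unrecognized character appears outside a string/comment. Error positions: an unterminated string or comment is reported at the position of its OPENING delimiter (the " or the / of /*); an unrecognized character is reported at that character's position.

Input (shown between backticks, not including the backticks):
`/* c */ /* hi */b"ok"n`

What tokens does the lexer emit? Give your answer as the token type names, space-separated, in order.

Answer: ID STR ID

Derivation:
pos=0: enter COMMENT mode (saw '/*')
exit COMMENT mode (now at pos=7)
pos=8: enter COMMENT mode (saw '/*')
exit COMMENT mode (now at pos=16)
pos=16: emit ID 'b' (now at pos=17)
pos=17: enter STRING mode
pos=17: emit STR "ok" (now at pos=21)
pos=21: emit ID 'n' (now at pos=22)
DONE. 3 tokens: [ID, STR, ID]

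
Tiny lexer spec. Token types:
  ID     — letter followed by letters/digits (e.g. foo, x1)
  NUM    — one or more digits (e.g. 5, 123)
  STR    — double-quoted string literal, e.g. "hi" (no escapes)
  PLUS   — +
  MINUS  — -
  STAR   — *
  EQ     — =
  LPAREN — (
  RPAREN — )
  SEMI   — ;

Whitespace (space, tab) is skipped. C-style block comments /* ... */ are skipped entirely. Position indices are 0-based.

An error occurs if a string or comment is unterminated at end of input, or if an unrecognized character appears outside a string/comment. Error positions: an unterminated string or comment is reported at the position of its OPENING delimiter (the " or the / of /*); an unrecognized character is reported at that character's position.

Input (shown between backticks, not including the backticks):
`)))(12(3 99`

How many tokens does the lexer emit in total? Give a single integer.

Answer: 8

Derivation:
pos=0: emit RPAREN ')'
pos=1: emit RPAREN ')'
pos=2: emit RPAREN ')'
pos=3: emit LPAREN '('
pos=4: emit NUM '12' (now at pos=6)
pos=6: emit LPAREN '('
pos=7: emit NUM '3' (now at pos=8)
pos=9: emit NUM '99' (now at pos=11)
DONE. 8 tokens: [RPAREN, RPAREN, RPAREN, LPAREN, NUM, LPAREN, NUM, NUM]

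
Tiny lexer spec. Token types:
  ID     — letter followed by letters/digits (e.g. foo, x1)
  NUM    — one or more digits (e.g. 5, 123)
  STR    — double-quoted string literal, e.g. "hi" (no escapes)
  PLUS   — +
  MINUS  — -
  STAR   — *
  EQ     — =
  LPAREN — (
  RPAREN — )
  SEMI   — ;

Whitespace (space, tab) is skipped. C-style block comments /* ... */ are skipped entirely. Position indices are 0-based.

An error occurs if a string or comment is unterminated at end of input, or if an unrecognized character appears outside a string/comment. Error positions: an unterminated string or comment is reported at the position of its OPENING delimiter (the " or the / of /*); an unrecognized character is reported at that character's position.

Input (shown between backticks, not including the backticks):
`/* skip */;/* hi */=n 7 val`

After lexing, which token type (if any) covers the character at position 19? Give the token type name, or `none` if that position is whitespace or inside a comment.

Answer: EQ

Derivation:
pos=0: enter COMMENT mode (saw '/*')
exit COMMENT mode (now at pos=10)
pos=10: emit SEMI ';'
pos=11: enter COMMENT mode (saw '/*')
exit COMMENT mode (now at pos=19)
pos=19: emit EQ '='
pos=20: emit ID 'n' (now at pos=21)
pos=22: emit NUM '7' (now at pos=23)
pos=24: emit ID 'val' (now at pos=27)
DONE. 5 tokens: [SEMI, EQ, ID, NUM, ID]
Position 19: char is '=' -> EQ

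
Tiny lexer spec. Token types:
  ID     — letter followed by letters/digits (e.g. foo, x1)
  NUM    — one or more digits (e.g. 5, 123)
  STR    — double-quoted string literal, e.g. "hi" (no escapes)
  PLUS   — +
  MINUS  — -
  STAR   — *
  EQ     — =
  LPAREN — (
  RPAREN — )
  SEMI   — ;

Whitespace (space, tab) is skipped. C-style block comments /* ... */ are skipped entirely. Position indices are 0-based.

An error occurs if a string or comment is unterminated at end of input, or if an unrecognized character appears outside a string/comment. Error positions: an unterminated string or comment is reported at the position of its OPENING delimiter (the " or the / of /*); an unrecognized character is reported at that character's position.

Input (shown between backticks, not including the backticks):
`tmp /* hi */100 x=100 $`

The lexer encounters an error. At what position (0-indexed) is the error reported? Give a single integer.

pos=0: emit ID 'tmp' (now at pos=3)
pos=4: enter COMMENT mode (saw '/*')
exit COMMENT mode (now at pos=12)
pos=12: emit NUM '100' (now at pos=15)
pos=16: emit ID 'x' (now at pos=17)
pos=17: emit EQ '='
pos=18: emit NUM '100' (now at pos=21)
pos=22: ERROR — unrecognized char '$'

Answer: 22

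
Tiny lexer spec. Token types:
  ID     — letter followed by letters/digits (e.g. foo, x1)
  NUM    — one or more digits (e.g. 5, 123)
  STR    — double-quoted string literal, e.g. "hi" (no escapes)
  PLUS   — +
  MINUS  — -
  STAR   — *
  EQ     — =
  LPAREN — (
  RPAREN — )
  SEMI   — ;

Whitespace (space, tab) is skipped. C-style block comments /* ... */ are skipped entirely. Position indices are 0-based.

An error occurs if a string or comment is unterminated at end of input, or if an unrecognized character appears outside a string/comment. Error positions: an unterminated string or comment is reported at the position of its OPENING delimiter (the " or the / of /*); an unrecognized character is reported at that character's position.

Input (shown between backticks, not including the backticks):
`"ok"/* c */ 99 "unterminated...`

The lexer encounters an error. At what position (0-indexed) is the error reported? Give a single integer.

Answer: 15

Derivation:
pos=0: enter STRING mode
pos=0: emit STR "ok" (now at pos=4)
pos=4: enter COMMENT mode (saw '/*')
exit COMMENT mode (now at pos=11)
pos=12: emit NUM '99' (now at pos=14)
pos=15: enter STRING mode
pos=15: ERROR — unterminated string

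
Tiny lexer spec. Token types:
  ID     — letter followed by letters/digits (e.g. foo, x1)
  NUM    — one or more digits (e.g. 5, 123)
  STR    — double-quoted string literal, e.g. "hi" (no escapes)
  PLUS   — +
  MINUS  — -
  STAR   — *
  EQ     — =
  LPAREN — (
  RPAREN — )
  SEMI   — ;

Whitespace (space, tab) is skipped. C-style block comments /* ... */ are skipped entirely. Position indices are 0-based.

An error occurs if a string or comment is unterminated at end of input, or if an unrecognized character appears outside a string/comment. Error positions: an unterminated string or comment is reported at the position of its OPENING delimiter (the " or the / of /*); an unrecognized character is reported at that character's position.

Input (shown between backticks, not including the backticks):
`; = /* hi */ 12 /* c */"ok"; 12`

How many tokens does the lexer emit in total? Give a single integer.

Answer: 6

Derivation:
pos=0: emit SEMI ';'
pos=2: emit EQ '='
pos=4: enter COMMENT mode (saw '/*')
exit COMMENT mode (now at pos=12)
pos=13: emit NUM '12' (now at pos=15)
pos=16: enter COMMENT mode (saw '/*')
exit COMMENT mode (now at pos=23)
pos=23: enter STRING mode
pos=23: emit STR "ok" (now at pos=27)
pos=27: emit SEMI ';'
pos=29: emit NUM '12' (now at pos=31)
DONE. 6 tokens: [SEMI, EQ, NUM, STR, SEMI, NUM]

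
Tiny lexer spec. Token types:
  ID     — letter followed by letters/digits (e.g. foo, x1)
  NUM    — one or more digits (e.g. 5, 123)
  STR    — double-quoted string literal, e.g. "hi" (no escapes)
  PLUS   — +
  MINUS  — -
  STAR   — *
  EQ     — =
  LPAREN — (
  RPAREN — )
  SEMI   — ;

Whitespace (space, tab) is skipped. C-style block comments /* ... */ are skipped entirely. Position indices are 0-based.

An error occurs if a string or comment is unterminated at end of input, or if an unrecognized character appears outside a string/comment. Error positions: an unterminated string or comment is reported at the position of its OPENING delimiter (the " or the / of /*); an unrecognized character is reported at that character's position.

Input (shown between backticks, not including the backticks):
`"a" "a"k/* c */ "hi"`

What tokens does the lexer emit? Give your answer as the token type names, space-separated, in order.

pos=0: enter STRING mode
pos=0: emit STR "a" (now at pos=3)
pos=4: enter STRING mode
pos=4: emit STR "a" (now at pos=7)
pos=7: emit ID 'k' (now at pos=8)
pos=8: enter COMMENT mode (saw '/*')
exit COMMENT mode (now at pos=15)
pos=16: enter STRING mode
pos=16: emit STR "hi" (now at pos=20)
DONE. 4 tokens: [STR, STR, ID, STR]

Answer: STR STR ID STR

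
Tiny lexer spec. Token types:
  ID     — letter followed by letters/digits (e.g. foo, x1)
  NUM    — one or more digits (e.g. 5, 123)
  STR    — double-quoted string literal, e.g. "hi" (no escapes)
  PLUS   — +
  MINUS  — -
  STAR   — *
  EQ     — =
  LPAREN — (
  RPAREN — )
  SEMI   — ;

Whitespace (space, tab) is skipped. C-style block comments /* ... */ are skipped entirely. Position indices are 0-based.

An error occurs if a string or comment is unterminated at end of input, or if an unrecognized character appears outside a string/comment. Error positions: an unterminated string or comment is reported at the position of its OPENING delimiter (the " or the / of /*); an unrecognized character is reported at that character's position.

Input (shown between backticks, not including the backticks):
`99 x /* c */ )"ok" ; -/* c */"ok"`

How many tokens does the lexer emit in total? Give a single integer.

pos=0: emit NUM '99' (now at pos=2)
pos=3: emit ID 'x' (now at pos=4)
pos=5: enter COMMENT mode (saw '/*')
exit COMMENT mode (now at pos=12)
pos=13: emit RPAREN ')'
pos=14: enter STRING mode
pos=14: emit STR "ok" (now at pos=18)
pos=19: emit SEMI ';'
pos=21: emit MINUS '-'
pos=22: enter COMMENT mode (saw '/*')
exit COMMENT mode (now at pos=29)
pos=29: enter STRING mode
pos=29: emit STR "ok" (now at pos=33)
DONE. 7 tokens: [NUM, ID, RPAREN, STR, SEMI, MINUS, STR]

Answer: 7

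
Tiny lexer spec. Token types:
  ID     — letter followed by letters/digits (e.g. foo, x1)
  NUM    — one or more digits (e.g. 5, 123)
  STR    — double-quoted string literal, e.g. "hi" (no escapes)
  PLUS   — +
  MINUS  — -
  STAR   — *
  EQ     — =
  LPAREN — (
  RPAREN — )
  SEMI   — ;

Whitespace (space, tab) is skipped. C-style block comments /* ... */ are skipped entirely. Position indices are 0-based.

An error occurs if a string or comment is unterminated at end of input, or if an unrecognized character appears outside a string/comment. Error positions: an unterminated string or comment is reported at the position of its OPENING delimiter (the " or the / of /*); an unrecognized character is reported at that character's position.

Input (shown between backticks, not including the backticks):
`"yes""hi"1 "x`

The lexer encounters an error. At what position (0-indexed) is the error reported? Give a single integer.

Answer: 11

Derivation:
pos=0: enter STRING mode
pos=0: emit STR "yes" (now at pos=5)
pos=5: enter STRING mode
pos=5: emit STR "hi" (now at pos=9)
pos=9: emit NUM '1' (now at pos=10)
pos=11: enter STRING mode
pos=11: ERROR — unterminated string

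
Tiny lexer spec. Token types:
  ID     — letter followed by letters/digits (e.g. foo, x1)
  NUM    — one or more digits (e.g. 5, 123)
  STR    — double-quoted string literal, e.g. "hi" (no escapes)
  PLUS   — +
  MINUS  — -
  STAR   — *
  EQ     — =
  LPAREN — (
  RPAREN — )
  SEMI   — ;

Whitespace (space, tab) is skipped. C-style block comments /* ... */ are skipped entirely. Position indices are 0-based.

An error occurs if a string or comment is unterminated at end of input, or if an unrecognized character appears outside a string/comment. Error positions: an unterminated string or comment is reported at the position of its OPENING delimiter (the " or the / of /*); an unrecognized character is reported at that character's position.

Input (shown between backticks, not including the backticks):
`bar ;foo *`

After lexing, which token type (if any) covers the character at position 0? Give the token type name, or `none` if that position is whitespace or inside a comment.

Answer: ID

Derivation:
pos=0: emit ID 'bar' (now at pos=3)
pos=4: emit SEMI ';'
pos=5: emit ID 'foo' (now at pos=8)
pos=9: emit STAR '*'
DONE. 4 tokens: [ID, SEMI, ID, STAR]
Position 0: char is 'b' -> ID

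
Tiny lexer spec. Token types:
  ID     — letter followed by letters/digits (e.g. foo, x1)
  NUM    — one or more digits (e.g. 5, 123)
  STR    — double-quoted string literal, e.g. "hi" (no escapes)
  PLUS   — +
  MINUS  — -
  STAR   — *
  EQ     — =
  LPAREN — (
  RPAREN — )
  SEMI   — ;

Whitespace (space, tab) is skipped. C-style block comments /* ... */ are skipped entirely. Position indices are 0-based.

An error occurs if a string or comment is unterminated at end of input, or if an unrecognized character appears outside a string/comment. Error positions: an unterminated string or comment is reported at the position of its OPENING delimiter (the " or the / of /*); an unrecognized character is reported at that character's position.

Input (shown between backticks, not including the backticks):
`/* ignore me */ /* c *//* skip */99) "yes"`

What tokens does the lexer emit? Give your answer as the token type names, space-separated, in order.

Answer: NUM RPAREN STR

Derivation:
pos=0: enter COMMENT mode (saw '/*')
exit COMMENT mode (now at pos=15)
pos=16: enter COMMENT mode (saw '/*')
exit COMMENT mode (now at pos=23)
pos=23: enter COMMENT mode (saw '/*')
exit COMMENT mode (now at pos=33)
pos=33: emit NUM '99' (now at pos=35)
pos=35: emit RPAREN ')'
pos=37: enter STRING mode
pos=37: emit STR "yes" (now at pos=42)
DONE. 3 tokens: [NUM, RPAREN, STR]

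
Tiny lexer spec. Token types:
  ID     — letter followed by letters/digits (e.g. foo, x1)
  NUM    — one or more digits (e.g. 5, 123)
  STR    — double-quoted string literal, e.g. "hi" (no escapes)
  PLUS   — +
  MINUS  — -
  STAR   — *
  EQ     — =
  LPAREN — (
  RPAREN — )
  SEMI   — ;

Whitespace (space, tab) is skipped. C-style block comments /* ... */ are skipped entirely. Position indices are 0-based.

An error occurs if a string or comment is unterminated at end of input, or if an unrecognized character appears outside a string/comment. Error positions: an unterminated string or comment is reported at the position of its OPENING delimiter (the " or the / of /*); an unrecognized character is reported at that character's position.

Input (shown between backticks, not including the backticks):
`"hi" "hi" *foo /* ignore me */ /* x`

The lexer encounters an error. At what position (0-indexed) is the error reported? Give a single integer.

Answer: 31

Derivation:
pos=0: enter STRING mode
pos=0: emit STR "hi" (now at pos=4)
pos=5: enter STRING mode
pos=5: emit STR "hi" (now at pos=9)
pos=10: emit STAR '*'
pos=11: emit ID 'foo' (now at pos=14)
pos=15: enter COMMENT mode (saw '/*')
exit COMMENT mode (now at pos=30)
pos=31: enter COMMENT mode (saw '/*')
pos=31: ERROR — unterminated comment (reached EOF)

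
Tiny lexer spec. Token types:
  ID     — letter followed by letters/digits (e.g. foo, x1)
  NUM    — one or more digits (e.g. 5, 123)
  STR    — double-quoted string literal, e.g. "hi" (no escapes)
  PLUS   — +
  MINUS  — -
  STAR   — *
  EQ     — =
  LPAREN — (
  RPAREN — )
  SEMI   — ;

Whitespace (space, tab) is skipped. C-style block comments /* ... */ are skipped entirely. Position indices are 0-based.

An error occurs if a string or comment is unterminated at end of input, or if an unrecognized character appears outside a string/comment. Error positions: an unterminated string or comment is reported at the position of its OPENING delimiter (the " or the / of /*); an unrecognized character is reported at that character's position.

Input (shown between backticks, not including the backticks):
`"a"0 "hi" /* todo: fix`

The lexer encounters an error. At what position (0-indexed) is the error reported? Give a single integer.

Answer: 10

Derivation:
pos=0: enter STRING mode
pos=0: emit STR "a" (now at pos=3)
pos=3: emit NUM '0' (now at pos=4)
pos=5: enter STRING mode
pos=5: emit STR "hi" (now at pos=9)
pos=10: enter COMMENT mode (saw '/*')
pos=10: ERROR — unterminated comment (reached EOF)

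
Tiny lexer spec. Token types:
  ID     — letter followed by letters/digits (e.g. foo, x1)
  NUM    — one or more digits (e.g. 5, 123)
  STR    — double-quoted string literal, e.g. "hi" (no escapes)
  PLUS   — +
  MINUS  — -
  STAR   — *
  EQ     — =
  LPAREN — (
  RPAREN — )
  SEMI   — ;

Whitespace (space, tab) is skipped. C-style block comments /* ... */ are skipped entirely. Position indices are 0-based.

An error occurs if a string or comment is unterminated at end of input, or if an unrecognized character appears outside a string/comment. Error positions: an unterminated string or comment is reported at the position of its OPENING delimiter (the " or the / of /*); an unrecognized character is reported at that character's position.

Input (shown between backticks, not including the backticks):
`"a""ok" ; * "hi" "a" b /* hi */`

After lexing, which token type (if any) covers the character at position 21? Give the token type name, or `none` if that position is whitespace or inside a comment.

Answer: ID

Derivation:
pos=0: enter STRING mode
pos=0: emit STR "a" (now at pos=3)
pos=3: enter STRING mode
pos=3: emit STR "ok" (now at pos=7)
pos=8: emit SEMI ';'
pos=10: emit STAR '*'
pos=12: enter STRING mode
pos=12: emit STR "hi" (now at pos=16)
pos=17: enter STRING mode
pos=17: emit STR "a" (now at pos=20)
pos=21: emit ID 'b' (now at pos=22)
pos=23: enter COMMENT mode (saw '/*')
exit COMMENT mode (now at pos=31)
DONE. 7 tokens: [STR, STR, SEMI, STAR, STR, STR, ID]
Position 21: char is 'b' -> ID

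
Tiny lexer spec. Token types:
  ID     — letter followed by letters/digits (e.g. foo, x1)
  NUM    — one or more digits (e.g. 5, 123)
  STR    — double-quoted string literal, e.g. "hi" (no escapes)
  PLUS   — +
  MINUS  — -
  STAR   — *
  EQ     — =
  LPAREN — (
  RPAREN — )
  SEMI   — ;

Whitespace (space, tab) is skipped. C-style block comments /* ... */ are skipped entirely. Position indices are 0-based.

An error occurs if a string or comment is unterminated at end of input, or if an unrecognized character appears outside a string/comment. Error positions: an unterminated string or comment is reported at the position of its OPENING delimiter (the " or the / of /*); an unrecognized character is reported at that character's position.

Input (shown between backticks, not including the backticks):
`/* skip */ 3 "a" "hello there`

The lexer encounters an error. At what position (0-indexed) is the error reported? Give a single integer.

Answer: 17

Derivation:
pos=0: enter COMMENT mode (saw '/*')
exit COMMENT mode (now at pos=10)
pos=11: emit NUM '3' (now at pos=12)
pos=13: enter STRING mode
pos=13: emit STR "a" (now at pos=16)
pos=17: enter STRING mode
pos=17: ERROR — unterminated string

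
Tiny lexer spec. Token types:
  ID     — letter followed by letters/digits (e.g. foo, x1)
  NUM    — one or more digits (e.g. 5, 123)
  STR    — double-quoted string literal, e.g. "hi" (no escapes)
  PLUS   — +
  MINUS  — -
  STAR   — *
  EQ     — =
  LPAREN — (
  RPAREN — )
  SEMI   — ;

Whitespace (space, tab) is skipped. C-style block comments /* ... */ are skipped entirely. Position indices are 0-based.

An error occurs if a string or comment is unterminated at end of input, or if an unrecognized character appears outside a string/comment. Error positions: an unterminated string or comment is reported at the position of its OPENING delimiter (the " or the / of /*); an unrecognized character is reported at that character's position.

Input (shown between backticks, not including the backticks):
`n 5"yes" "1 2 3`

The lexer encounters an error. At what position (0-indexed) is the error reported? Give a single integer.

pos=0: emit ID 'n' (now at pos=1)
pos=2: emit NUM '5' (now at pos=3)
pos=3: enter STRING mode
pos=3: emit STR "yes" (now at pos=8)
pos=9: enter STRING mode
pos=9: ERROR — unterminated string

Answer: 9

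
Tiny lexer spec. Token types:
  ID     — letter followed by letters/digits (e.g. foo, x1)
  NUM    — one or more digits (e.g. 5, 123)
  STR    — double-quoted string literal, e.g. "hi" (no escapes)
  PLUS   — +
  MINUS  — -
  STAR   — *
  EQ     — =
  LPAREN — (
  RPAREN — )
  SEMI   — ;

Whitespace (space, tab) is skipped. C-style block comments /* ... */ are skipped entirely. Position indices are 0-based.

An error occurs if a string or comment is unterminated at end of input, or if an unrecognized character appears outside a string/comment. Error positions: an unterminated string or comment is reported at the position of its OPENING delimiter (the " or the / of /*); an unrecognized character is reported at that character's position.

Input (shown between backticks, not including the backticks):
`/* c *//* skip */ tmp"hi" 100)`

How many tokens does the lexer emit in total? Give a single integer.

pos=0: enter COMMENT mode (saw '/*')
exit COMMENT mode (now at pos=7)
pos=7: enter COMMENT mode (saw '/*')
exit COMMENT mode (now at pos=17)
pos=18: emit ID 'tmp' (now at pos=21)
pos=21: enter STRING mode
pos=21: emit STR "hi" (now at pos=25)
pos=26: emit NUM '100' (now at pos=29)
pos=29: emit RPAREN ')'
DONE. 4 tokens: [ID, STR, NUM, RPAREN]

Answer: 4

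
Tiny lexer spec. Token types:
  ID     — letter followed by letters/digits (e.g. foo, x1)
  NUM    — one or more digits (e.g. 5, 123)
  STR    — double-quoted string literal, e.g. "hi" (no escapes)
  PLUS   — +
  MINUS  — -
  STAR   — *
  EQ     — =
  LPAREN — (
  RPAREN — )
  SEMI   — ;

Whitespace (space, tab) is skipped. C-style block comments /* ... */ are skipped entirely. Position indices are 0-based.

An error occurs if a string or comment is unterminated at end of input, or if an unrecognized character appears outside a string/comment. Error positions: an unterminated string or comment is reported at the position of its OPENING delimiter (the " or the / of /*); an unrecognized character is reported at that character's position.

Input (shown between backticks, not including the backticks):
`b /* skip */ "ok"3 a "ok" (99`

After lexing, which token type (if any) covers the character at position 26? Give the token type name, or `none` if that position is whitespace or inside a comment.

pos=0: emit ID 'b' (now at pos=1)
pos=2: enter COMMENT mode (saw '/*')
exit COMMENT mode (now at pos=12)
pos=13: enter STRING mode
pos=13: emit STR "ok" (now at pos=17)
pos=17: emit NUM '3' (now at pos=18)
pos=19: emit ID 'a' (now at pos=20)
pos=21: enter STRING mode
pos=21: emit STR "ok" (now at pos=25)
pos=26: emit LPAREN '('
pos=27: emit NUM '99' (now at pos=29)
DONE. 7 tokens: [ID, STR, NUM, ID, STR, LPAREN, NUM]
Position 26: char is '(' -> LPAREN

Answer: LPAREN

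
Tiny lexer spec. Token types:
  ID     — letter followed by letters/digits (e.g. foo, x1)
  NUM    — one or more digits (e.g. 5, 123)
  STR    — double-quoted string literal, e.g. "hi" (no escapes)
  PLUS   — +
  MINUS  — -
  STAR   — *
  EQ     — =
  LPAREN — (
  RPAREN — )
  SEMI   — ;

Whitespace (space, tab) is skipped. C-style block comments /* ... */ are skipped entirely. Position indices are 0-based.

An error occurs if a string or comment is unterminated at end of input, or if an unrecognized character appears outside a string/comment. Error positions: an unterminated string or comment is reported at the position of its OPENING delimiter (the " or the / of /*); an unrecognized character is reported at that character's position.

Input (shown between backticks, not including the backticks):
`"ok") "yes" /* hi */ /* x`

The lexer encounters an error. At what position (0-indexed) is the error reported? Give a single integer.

Answer: 21

Derivation:
pos=0: enter STRING mode
pos=0: emit STR "ok" (now at pos=4)
pos=4: emit RPAREN ')'
pos=6: enter STRING mode
pos=6: emit STR "yes" (now at pos=11)
pos=12: enter COMMENT mode (saw '/*')
exit COMMENT mode (now at pos=20)
pos=21: enter COMMENT mode (saw '/*')
pos=21: ERROR — unterminated comment (reached EOF)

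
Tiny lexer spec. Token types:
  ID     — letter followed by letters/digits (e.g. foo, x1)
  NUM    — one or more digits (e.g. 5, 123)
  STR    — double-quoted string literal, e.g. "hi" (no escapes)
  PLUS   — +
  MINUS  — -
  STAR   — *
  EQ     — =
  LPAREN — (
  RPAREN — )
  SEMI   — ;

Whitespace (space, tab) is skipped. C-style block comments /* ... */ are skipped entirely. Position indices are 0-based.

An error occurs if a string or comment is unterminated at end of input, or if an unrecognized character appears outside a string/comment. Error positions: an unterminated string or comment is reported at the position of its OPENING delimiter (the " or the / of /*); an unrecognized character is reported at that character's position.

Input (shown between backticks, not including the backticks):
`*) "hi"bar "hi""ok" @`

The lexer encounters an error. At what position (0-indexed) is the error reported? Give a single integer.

Answer: 20

Derivation:
pos=0: emit STAR '*'
pos=1: emit RPAREN ')'
pos=3: enter STRING mode
pos=3: emit STR "hi" (now at pos=7)
pos=7: emit ID 'bar' (now at pos=10)
pos=11: enter STRING mode
pos=11: emit STR "hi" (now at pos=15)
pos=15: enter STRING mode
pos=15: emit STR "ok" (now at pos=19)
pos=20: ERROR — unrecognized char '@'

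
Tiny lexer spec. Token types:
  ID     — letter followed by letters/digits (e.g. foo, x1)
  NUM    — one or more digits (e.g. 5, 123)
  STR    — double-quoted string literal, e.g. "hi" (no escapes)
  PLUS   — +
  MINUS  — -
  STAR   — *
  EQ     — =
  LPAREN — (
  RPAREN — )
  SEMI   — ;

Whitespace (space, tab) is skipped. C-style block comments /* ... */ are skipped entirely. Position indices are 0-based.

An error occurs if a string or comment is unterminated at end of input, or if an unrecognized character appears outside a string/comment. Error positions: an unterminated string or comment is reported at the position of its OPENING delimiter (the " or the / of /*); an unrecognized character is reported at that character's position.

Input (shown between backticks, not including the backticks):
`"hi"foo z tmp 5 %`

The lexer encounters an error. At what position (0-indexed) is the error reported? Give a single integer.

Answer: 16

Derivation:
pos=0: enter STRING mode
pos=0: emit STR "hi" (now at pos=4)
pos=4: emit ID 'foo' (now at pos=7)
pos=8: emit ID 'z' (now at pos=9)
pos=10: emit ID 'tmp' (now at pos=13)
pos=14: emit NUM '5' (now at pos=15)
pos=16: ERROR — unrecognized char '%'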